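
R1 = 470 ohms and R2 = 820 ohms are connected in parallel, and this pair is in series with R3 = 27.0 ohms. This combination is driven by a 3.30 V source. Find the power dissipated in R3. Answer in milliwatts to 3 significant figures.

Reduce the parallel combination to a single R_p; the circuit then becomes R_p in series with the remaining resistor.
R_p = (470×820)/(470+820) = 298.8 Ω
R_total = R_p + 27.0 = 298.8 + 27.0 = 325.8 Ω
I = V / R_total = 3.30 / 325.8 = 0.01013 A
All the supply current flows through R3; use P = I²R3.
P_R3 = (0.01013)² × 27.0 = 0.002771 W

2.77 mW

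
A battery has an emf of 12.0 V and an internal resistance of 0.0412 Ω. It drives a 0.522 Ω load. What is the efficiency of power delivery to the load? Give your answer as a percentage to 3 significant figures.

η = P_load/(P_load+P_int) = I²R/(I²R+I²r) = R/(R+r) — the I² cancels for series elements.
η = R / (R + r) = 0.522 / (0.522 + 0.0412) = 0.9268

92.7 %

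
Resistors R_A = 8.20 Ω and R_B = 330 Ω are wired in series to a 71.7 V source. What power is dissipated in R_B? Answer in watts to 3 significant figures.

14.8 W

The current is common to all series resistors; compute it, then apply P = I²R for the target.
R_total = 8.20 + 330 = 338.2 Ω
I = V / R_total = 71.7 / 338.2 = 0.2120 A
P_R_B = I² × R_B = (0.2120)² × 330 = 14.83 W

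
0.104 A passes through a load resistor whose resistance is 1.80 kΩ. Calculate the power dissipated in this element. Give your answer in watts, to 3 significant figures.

Knowing I and R, the power is just I²R — no need to find V first.
P = (0.1040 A)² × 1800 Ω = 19.47 W

19.5 W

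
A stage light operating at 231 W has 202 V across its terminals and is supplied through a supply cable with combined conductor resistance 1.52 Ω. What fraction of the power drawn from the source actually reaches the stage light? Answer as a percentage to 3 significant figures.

I = P / V = 231 / 202 = 1.144 A through the supply cable.
P_line = I² R_line = (1.144)² × 1.52 = 1.988 W
P_source = P_load + P_line = 231.0 + 1.988 = 233.0 W
η = P_load / P_source = 231.0 / 233.0 = 0.9915

99.1 %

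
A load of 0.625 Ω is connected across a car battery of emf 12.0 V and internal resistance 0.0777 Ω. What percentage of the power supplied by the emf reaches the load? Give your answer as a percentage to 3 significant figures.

88.9 %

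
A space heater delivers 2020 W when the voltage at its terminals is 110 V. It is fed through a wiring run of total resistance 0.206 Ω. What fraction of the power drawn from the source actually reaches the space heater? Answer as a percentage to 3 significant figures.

I = P / V = 2020 / 110 = 18.36 A through the wiring run.
P_line = I² R_line = (18.36)² × 0.206 = 69.47 W
P_source = P_load + P_line = 2020 + 69.47 = 2089 W
η = P_load / P_source = 2020 / 2089 = 0.9668

96.7 %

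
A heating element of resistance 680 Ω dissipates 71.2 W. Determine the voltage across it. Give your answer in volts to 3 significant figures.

From P = V I = I²R = V²/R, with the two given quantities we get V = √(P R).
V = √(71.2 × 680) = 220.0 V

220 V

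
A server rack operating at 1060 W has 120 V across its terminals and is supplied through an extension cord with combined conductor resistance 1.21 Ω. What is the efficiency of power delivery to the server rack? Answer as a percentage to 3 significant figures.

91.8 %

I = P / V = 1060 / 120 = 8.833 A through the extension cord.
P_line = I² R_line = (8.833)² × 1.21 = 94.41 W
P_source = P_load + P_line = 1060 + 94.41 = 1154 W
η = P_load / P_source = 1060 / 1154 = 0.9182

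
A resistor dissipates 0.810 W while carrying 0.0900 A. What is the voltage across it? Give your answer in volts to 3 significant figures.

The two known quantities fix the third via V = P / I.
V = 0.810 / 0.09000 = 9.000 V

9.00 V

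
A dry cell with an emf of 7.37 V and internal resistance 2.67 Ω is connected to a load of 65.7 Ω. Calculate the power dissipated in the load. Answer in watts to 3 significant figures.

0.763 W

Load and internal resistance form a series loop — compute the loop current, then the load power via I²R.
I = ε / (r + R) = 7.37 / (2.67 + 65.7) = 0.1078 A
P_load = I² R = (0.1078)² × 65.7 = 0.7634 W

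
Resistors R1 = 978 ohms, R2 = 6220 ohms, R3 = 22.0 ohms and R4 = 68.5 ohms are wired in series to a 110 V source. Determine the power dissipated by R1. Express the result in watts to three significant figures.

0.223 W

In a series string the same current flows through every resistor — find that current, then P = I²R for the one we want.
R_total = 978 + 6220 + 22.0 + 68.5 = 7288 Ω
I = V / R_total = 110 / 7288 = 0.01509 A
P_R1 = I² × R1 = (0.01509)² × 978 = 0.2228 W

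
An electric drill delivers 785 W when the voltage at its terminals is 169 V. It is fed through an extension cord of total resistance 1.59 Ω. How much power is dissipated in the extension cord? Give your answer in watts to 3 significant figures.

34.3 W

The extension cord and load are in series, so the same current flows in both; the loss is I²R_line.
I = P / V = 785 / 169 = 4.645 A through the extension cord.
P_line = I² R_line = (4.645)² × 1.59 = 34.31 W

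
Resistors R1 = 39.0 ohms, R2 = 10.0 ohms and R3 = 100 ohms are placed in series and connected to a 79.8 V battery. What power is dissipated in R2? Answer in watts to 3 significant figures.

2.87 W

Since the resistors are in series they all carry the loop current I = V/R_total; the power in any one is I²R.
R_total = 39.0 + 10.0 + 100 = 149.0 Ω
I = V / R_total = 79.8 / 149.0 = 0.5356 A
P_R2 = I² × R2 = (0.5356)² × 10.0 = 2.868 W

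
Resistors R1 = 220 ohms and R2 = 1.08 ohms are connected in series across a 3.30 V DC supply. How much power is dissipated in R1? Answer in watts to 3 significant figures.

The current is common to all series resistors; compute it, then apply P = I²R for the target.
R_total = 220 + 1.08 = 221.1 Ω
I = V / R_total = 3.30 / 221.1 = 0.01493 A
P_R1 = I² × R1 = (0.01493)² × 220 = 0.04902 W

0.0490 W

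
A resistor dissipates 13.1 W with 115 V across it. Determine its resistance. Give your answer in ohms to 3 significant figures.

From P = V I = I²R = V²/R, with the two given quantities we get R = V² / P.
R = (115)² / 13.1 = 1010 Ω

1010 Ω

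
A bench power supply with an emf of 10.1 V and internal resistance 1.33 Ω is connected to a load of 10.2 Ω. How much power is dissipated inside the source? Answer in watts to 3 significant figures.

1.02 W

The internal resistance carries the same current as the load; P_int = I²r.
I = ε / (r + R) = 10.1 / (1.33 + 10.2) = 0.8760 A
P_int = I² r = (0.8760)² × 1.33 = 1.021 W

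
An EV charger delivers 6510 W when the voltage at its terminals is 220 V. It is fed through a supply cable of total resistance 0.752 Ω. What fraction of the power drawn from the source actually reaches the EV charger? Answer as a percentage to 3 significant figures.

90.8 %

I = P / V = 6510 / 220 = 29.59 A through the supply cable.
P_line = I² R_line = (29.59)² × 0.752 = 658.5 W
P_source = P_load + P_line = 6510 + 658.5 = 7168 W
η = P_load / P_source = 6510 / 7168 = 0.9081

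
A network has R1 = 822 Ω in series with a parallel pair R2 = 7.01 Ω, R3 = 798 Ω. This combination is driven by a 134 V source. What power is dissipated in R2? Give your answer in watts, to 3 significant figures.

0.180 W

Replace R2 and R3 with their parallel equivalent so the circuit becomes R1 in series with R_p.
R_p = (7.01×798)/(7.01+798) = 6.949 Ω
R_total = 822 + 6.949 = 828.9 Ω
I = V / R_total = 134 / 828.9 = 0.1617 A
Voltage across the parallel pair: V_p = I × R_p = 0.1617 × 6.949 = 1.123 V
R2 is across V_p, so use P = V²/R for that branch.
P_R2 = (1.123)² / 7.01 = 0.1800 W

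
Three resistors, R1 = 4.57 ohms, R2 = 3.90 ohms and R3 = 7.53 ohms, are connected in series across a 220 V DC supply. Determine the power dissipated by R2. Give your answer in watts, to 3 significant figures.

In a series string the same current flows through every resistor — find that current, then P = I²R for the one we want.
R_total = 4.57 + 3.90 + 7.53 = 16.00 Ω
I = V / R_total = 220 / 16.00 = 13.75 A
P_R2 = I² × R2 = (13.75)² × 3.90 = 737.3 W

737 W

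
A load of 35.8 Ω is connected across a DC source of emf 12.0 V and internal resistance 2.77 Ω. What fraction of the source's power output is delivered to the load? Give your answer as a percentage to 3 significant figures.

Both r and R carry the same current, so the power split is just the resistance split: η = R/(R+r).
η = R / (R + r) = 35.8 / (35.8 + 2.77) = 0.9282

92.8 %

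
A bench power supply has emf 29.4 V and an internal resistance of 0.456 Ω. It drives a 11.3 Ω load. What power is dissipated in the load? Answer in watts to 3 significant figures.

With r and R in series, I = ε/(r+R); the load dissipates I²R.
I = ε / (r + R) = 29.4 / (0.456 + 11.3) = 2.501 A
P_load = I² R = (2.501)² × 11.3 = 70.67 W

70.7 W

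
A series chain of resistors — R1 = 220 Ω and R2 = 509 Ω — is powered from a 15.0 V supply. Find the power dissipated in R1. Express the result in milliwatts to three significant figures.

The current is common to all series resistors; compute it, then apply P = I²R for the target.
R_total = 220 + 509 = 729.0 Ω
I = V / R_total = 15.0 / 729.0 = 0.02058 A
P_R1 = I² × R1 = (0.02058)² × 220 = 0.09314 W

93.1 mW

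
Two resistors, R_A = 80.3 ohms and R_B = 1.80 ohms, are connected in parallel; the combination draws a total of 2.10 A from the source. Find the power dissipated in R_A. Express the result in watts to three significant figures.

0.170 W

Only the total current is stated, so first find the parallel equivalent to get the voltage across the combination.
1/R_eq = 1/80.3 + 1/1.80 ⇒ R_eq = 1.761 Ω
V = I_total × R_eq = 2.100 × 1.761 = 3.697 V
P_R_A = V² / R_A = (3.697)² / 80.3 = 0.1702 W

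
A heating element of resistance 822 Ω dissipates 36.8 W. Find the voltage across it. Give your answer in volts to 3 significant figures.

The two known quantities fix the third via V = √(P R).
V = √(36.8 × 822) = 173.9 V

174 V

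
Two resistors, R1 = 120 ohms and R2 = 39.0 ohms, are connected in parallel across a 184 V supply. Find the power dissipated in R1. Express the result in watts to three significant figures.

282 W

The supply voltage appears across each parallel branch — just use P = V²/R1.
P_R1 = V² / R1 = (184)² / 120 Ω = 282.1 W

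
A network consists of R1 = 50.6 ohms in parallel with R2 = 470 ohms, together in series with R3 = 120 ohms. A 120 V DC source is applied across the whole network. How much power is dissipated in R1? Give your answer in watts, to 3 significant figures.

21.6 W

Collapse the R1‖R2 pair into one equivalent R_p; then R_p and R3 form a series string.
R_p = (50.6×470)/(50.6+470) = 45.68 Ω
R_total = R_p + 120 = 45.68 + 120 = 165.7 Ω
I = V / R_total = 120 / 165.7 = 0.7243 A
Voltage across the parallel pair: V_p = I × R_p = 0.7243 × 45.68 = 33.09 V
R1 sits across V_p; its power is V_p²/R.
P_R1 = (33.09)² / 50.6 = 21.63 W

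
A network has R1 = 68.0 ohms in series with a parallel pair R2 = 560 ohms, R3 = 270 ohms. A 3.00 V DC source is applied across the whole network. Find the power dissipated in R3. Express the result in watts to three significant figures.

0.0177 W

Reduce the parallel pair to R_p first; the network is then a simple series string.
R_p = (560×270)/(560+270) = 182.2 Ω
R_total = 68.0 + 182.2 = 250.2 Ω
I = V / R_total = 3.00 / 250.2 = 0.01199 A
Voltage across the parallel pair: V_p = I × R_p = 0.01199 × 182.2 = 2.185 V
With V_p across R3, its power is V_p²/R3.
P_R3 = (2.185)² / 270 = 0.01768 W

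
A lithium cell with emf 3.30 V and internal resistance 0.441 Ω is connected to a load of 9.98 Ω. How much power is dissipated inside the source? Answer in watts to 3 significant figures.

0.0442 W

Internal loss is I²r, with I set by the total series resistance r+R.
I = ε / (r + R) = 3.30 / (0.441 + 9.98) = 0.3167 A
P_int = I² r = (0.3167)² × 0.441 = 0.04422 W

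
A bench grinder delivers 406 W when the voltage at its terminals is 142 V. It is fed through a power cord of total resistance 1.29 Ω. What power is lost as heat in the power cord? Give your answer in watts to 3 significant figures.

10.5 W

The power cord and load are in series, so the same current flows in both; the loss is I²R_line.
I = P / V = 406 / 142 = 2.859 A through the power cord.
P_line = I² R_line = (2.859)² × 1.29 = 10.55 W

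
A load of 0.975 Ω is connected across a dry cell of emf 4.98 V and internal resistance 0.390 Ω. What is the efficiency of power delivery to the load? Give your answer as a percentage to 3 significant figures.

71.4 %

Efficiency is P_load / P_total. With a series r and R sharing the same I, P = I²R for each, so η = R/(R+r).
η = R / (R + r) = 0.975 / (0.975 + 0.390) = 0.7143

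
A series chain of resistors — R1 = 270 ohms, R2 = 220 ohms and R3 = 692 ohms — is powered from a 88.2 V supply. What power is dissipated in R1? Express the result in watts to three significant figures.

1.50 W

In a series string the same current flows through every resistor — find that current, then P = I²R for the one we want.
R_total = 270 + 220 + 692 = 1182 Ω
I = V / R_total = 88.2 / 1182 = 0.07462 A
P_R1 = I² × R1 = (0.07462)² × 270 = 1.503 W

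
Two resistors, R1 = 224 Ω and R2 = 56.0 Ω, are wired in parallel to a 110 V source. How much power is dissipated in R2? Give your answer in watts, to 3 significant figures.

216 W

The supply voltage appears across each parallel branch — just use P = V²/R2.
P_R2 = V² / R2 = (110)² / 56.0 Ω = 216.1 W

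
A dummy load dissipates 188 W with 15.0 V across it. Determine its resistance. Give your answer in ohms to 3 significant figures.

1.20 Ω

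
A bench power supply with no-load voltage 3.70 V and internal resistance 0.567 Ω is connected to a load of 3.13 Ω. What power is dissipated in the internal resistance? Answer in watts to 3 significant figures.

r is in series with the load, so it carries the full circuit current — the loss in it is I²r.
I = ε / (r + R) = 3.70 / (0.567 + 3.13) = 1.001 A
P_int = I² r = (1.001)² × 0.567 = 0.5679 W

0.568 W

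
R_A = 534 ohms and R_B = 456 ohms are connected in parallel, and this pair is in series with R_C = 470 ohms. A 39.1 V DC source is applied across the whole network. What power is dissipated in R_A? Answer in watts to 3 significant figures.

0.338 W

Reduce the parallel combination to a single R_p; the circuit then becomes R_p in series with the remaining resistor.
R_p = (534×456)/(534+456) = 246.0 Ω
R_total = R_p + 470 = 246.0 + 470 = 716.0 Ω
I = V / R_total = 39.1 / 716.0 = 0.05461 A
Voltage across the parallel pair: V_p = I × R_p = 0.05461 × 246.0 = 13.43 V
R_A sits across V_p; its power is V_p²/R.
P_R_A = (13.43)² / 534 = 0.3379 W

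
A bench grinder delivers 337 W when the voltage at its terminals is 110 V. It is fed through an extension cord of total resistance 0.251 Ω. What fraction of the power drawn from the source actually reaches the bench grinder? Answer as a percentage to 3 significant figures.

I = P / V = 337 / 110 = 3.064 A through the extension cord.
P_line = I² R_line = (3.064)² × 0.251 = 2.356 W
P_source = P_load + P_line = 337.0 + 2.356 = 339.4 W
η = P_load / P_source = 337.0 / 339.4 = 0.9931

99.3 %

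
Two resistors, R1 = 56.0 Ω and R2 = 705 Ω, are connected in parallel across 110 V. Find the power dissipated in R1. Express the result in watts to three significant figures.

216 W

The supply voltage appears across each parallel branch — just use P = V²/R1.
P_R1 = V² / R1 = (110)² / 56.0 Ω = 216.1 W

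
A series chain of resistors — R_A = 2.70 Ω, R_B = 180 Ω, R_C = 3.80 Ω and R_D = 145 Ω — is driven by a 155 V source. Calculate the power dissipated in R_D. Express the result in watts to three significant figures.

31.7 W

Since the resistors are in series they all carry the loop current I = V/R_total; the power in any one is I²R.
R_total = 2.70 + 180 + 3.80 + 145 = 331.5 Ω
I = V / R_total = 155 / 331.5 = 0.4676 A
P_R_D = I² × R_D = (0.4676)² × 145 = 31.70 W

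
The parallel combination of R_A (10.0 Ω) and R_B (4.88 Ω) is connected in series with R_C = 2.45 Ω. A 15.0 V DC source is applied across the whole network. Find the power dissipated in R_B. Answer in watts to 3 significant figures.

15.1 W

Reduce the parallel combination to a single R_p; the circuit then becomes R_p in series with the remaining resistor.
R_p = (10.0×4.88)/(10.0+4.88) = 3.280 Ω
R_total = R_p + 2.45 = 3.280 + 2.45 = 5.730 Ω
I = V / R_total = 15.0 / 5.730 = 2.618 A
Voltage across the parallel pair: V_p = I × R_p = 2.618 × 3.280 = 8.586 V
Use P = V²/R for R_B with V = V_p.
P_R_B = (8.586)² / 4.88 = 15.11 W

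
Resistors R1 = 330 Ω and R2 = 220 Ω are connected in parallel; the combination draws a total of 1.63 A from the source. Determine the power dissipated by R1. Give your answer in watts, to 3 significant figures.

We need the common branch voltage; get it from I_total × R_eq, then P = V²/R for the branch.
1/R_eq = 1/330 + 1/220 ⇒ R_eq = 132.0 Ω
V = I_total × R_eq = 1.630 × 132.0 = 215.2 V
P_R1 = V² / R1 = (215.2)² / 330 = 140.3 W

140 W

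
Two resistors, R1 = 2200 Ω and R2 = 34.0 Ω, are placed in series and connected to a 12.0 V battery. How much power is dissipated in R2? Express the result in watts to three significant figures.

The current is common to all series resistors; compute it, then apply P = I²R for the target.
R_total = 2200 + 34.0 = 2234 Ω
I = V / R_total = 12.0 / 2234 = 0.005372 A
P_R2 = I² × R2 = (0.005372)² × 34.0 = 0.0009810 W

0.000981 W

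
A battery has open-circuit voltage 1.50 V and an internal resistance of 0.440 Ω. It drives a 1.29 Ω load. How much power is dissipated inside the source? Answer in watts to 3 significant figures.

0.331 W

The source's internal resistance is just another series element carrying I; its dissipation is I²r.
I = ε / (r + R) = 1.50 / (0.440 + 1.29) = 0.8671 A
P_int = I² r = (0.8671)² × 0.440 = 0.3308 W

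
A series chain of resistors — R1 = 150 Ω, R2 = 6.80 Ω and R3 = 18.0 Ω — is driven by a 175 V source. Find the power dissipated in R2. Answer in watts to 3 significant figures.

6.82 W

Every series element carries the same I. Get I from the total resistance, then P = I² × R2.
R_total = 150 + 6.80 + 18.0 = 174.8 Ω
I = V / R_total = 175 / 174.8 = 1.001 A
P_R2 = I² × R2 = (1.001)² × 6.80 = 6.816 W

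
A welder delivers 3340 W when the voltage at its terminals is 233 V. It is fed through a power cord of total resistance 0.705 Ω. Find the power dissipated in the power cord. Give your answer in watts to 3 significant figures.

Only the current and the line resistance are needed for the I²R loss.
I = P / V = 3340 / 233 = 14.33 A through the power cord.
P_line = I² R_line = (14.33)² × 0.705 = 144.9 W

145 W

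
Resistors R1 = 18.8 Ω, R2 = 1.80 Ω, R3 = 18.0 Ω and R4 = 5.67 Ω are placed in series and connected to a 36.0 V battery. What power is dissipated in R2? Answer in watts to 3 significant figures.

1.19 W

Since the resistors are in series they all carry the loop current I = V/R_total; the power in any one is I²R.
R_total = 18.8 + 1.80 + 18.0 + 5.67 = 44.27 Ω
I = V / R_total = 36.0 / 44.27 = 0.8132 A
P_R2 = I² × R2 = (0.8132)² × 1.80 = 1.190 W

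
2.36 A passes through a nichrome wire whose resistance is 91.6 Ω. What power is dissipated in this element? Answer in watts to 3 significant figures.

The current through and the resistance of the element are both given; use P = I²R.
P = (2.360 A)² × 91.6 Ω = 510.2 W

510 W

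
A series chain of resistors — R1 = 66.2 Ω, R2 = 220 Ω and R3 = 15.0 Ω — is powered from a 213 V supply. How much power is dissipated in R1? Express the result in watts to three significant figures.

33.1 W

The current is common to all series resistors; compute it, then apply P = I²R for the target.
R_total = 66.2 + 220 + 15.0 = 301.2 Ω
I = V / R_total = 213 / 301.2 = 0.7072 A
P_R1 = I² × R1 = (0.7072)² × 66.2 = 33.11 W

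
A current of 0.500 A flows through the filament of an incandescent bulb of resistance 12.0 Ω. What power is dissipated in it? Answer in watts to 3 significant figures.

3.00 W

Current and resistance are given, so P = I²R is the direct form.
P = (0.5000 A)² × 12.0 Ω = 3.000 W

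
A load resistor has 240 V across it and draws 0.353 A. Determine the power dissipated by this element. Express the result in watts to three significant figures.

84.7 W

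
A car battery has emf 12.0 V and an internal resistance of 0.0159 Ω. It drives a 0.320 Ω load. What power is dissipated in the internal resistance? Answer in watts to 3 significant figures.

20.3 W

r is in series with the load, so it carries the full circuit current — the loss in it is I²r.
I = ε / (r + R) = 12.0 / (0.0159 + 0.320) = 35.72 A
P_int = I² r = (35.72)² × 0.0159 = 20.29 W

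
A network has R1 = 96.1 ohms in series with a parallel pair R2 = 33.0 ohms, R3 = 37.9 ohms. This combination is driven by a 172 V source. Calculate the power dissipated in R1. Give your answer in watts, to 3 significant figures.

First combine the parallel branches into one equivalent R_p, then R1 + R_p is a series pair.
R_p = (33.0×37.9)/(33.0+37.9) = 17.64 Ω
R_total = 96.1 + 17.64 = 113.7 Ω
I = V / R_total = 172 / 113.7 = 1.512 A
R1 carries the full series current, so P = I²R.
P_R1 = (1.512)² × 96.1 = 219.8 W

220 W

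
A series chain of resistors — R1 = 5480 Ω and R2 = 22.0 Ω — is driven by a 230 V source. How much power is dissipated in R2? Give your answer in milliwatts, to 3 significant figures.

38.4 mW

Every series element carries the same I. Get I from the total resistance, then P = I² × R2.
R_total = 5480 + 22.0 = 5502 Ω
I = V / R_total = 230 / 5502 = 0.04180 A
P_R2 = I² × R2 = (0.04180)² × 22.0 = 0.03844 W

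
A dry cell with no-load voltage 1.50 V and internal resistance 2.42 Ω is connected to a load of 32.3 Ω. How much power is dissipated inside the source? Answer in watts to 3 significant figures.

The internal resistance carries the same current as the load; P_int = I²r.
I = ε / (r + R) = 1.50 / (2.42 + 32.3) = 0.04320 A
P_int = I² r = (0.04320)² × 2.42 = 0.004517 W

0.00452 W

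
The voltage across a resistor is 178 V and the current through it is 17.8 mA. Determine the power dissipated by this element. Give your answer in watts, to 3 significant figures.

V and I are known directly — P = V I, no intermediate step needed.
P = 178 V × 0.01780 A = 3.168 W

3.17 W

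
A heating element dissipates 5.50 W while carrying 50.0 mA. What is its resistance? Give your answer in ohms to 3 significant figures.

2200 Ω

The two known quantities fix the third via R = P / I².
R = 5.50 / (0.05000)² = 2200 Ω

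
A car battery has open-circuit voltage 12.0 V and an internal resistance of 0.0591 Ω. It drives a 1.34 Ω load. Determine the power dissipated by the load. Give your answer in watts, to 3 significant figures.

Load and internal resistance form a series loop — compute the loop current, then the load power via I²R.
I = ε / (r + R) = 12.0 / (0.0591 + 1.34) = 8.577 A
P_load = I² R = (8.577)² × 1.34 = 98.58 W

98.6 W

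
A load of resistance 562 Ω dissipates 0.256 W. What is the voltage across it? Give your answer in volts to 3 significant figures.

12.0 V

Rearranging the power relation for the two known quantities gives V = √(P R).
V = √(0.256 × 562) = 11.99 V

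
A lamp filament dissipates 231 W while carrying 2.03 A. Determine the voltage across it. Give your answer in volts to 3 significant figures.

114 V

Inverting the appropriate power form: V = P / I.
V = 231 / 2.030 = 113.8 V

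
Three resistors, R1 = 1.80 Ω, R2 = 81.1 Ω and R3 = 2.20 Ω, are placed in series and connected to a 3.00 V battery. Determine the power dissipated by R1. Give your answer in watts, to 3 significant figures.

0.00224 W

Since the resistors are in series they all carry the loop current I = V/R_total; the power in any one is I²R.
R_total = 1.80 + 81.1 + 2.20 = 85.10 Ω
I = V / R_total = 3.00 / 85.10 = 0.03525 A
P_R1 = I² × R1 = (0.03525)² × 1.80 = 0.002237 W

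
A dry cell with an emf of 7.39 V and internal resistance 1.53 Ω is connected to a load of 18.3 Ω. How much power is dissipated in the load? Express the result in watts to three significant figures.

2.54 W

With r and R in series, I = ε/(r+R); the load dissipates I²R.
I = ε / (r + R) = 7.39 / (1.53 + 18.3) = 0.3727 A
P_load = I² R = (0.3727)² × 18.3 = 2.542 W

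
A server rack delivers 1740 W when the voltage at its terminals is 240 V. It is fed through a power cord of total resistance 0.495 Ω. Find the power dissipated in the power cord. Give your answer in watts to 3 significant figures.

The power cord and load are in series, so the same current flows in both; the loss is I²R_line.
I = P / V = 1740 / 240 = 7.250 A through the power cord.
P_line = I² R_line = (7.250)² × 0.495 = 26.02 W

26.0 W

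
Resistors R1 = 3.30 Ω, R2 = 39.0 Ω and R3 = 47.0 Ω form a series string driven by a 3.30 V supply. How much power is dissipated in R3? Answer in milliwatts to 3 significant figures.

In a series string the same current flows through every resistor — find that current, then P = I²R for the one we want.
R_total = 3.30 + 39.0 + 47.0 = 89.30 Ω
I = V / R_total = 3.30 / 89.30 = 0.03695 A
P_R3 = I² × R3 = (0.03695)² × 47.0 = 0.06418 W

64.2 mW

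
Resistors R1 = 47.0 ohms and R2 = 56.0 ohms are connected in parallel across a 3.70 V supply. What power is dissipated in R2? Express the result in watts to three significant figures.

0.244 W

R2 sits directly across the source, so P = V²/R with V = 3.70 V.
P_R2 = V² / R2 = (3.70)² / 56.0 Ω = 0.2445 W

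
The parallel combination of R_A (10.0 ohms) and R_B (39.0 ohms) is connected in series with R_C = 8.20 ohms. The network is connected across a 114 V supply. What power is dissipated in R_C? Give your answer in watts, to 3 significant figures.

First find R_p for the parallel pair, then treat R_p + R_C as a series loop.
R_p = (10.0×39.0)/(10.0+39.0) = 7.959 Ω
R_total = R_p + 8.20 = 7.959 + 8.20 = 16.16 Ω
I = V / R_total = 114 / 16.16 = 7.055 A
All the supply current flows through R_C; use P = I²R_C.
P_R_C = (7.055)² × 8.20 = 408.1 W

408 W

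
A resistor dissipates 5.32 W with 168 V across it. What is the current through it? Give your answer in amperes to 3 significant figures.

0.0317 A

From P = V I = I²R = V²/R, with the two given quantities we get I = P / V.
I = 5.32 / 168 = 0.03167 A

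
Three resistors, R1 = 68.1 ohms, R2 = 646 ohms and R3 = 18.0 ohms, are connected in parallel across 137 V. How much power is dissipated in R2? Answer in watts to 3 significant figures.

29.1 W

Each parallel branch sees the full supply voltage, so P = V²/R applies directly to the target branch.
P_R2 = V² / R2 = (137)² / 646 Ω = 29.05 W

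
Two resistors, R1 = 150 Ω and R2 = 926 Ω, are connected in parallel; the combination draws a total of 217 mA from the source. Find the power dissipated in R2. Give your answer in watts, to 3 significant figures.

0.847 W

Parallel branches share V, not I — compute V via R_eq, then use V²/R for the target branch.
1/R_eq = 1/150 + 1/926 ⇒ R_eq = 129.1 Ω
V = I_total × R_eq = 0.2170 × 129.1 = 28.01 V
P_R2 = V² / R2 = (28.01)² / 926 = 0.8474 W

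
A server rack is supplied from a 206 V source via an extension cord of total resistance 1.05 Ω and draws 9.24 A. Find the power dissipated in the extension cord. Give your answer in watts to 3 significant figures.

The extension cord is a series resistance carrying the load current; its dissipation is I²R_line.
The extension cord carries the full 9.24 A.
P_line = I² R_line = (9.240)² × 1.05 = 89.65 W

89.6 W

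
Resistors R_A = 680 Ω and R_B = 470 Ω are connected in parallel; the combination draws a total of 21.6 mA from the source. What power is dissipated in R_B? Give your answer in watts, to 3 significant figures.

The branches share the same voltage, but only the total current is given — find V from the equivalent resistance first.
1/R_eq = 1/680 + 1/470 ⇒ R_eq = 277.9 Ω
V = I_total × R_eq = 0.02160 × 277.9 = 6.003 V
P_R_B = V² / R_B = (6.003)² / 470 = 0.07667 W

0.0767 W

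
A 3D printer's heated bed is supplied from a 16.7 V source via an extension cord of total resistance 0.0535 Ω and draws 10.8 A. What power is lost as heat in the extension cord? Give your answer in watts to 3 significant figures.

6.24 W

The extension cord and load are in series, so the same current flows in both; the loss is I²R_line.
The extension cord carries the full 10.8 A.
P_line = I² R_line = (10.80)² × 0.0535 = 6.240 W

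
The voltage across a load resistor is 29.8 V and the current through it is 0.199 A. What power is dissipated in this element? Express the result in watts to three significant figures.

5.93 W

Both the voltage across and the current through the element are known, so P = V I applies directly.
P = 29.8 V × 0.1990 A = 5.930 W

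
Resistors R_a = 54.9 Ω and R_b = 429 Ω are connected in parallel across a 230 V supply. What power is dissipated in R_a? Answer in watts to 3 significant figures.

964 W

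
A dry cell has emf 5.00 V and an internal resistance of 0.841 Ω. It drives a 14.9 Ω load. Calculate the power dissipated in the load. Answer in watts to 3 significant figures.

Load and internal resistance form a series loop — compute the loop current, then the load power via I²R.
I = ε / (r + R) = 5.00 / (0.841 + 14.9) = 0.3176 A
P_load = I² R = (0.3176)² × 14.9 = 1.503 W

1.50 W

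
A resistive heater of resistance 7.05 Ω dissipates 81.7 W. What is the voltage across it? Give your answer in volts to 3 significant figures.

24.0 V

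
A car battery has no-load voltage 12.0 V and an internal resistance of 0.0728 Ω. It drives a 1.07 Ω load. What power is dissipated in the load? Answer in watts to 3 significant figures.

The internal resistance and the load are in series, so the same I flows through both; get I from ε/(r+R), then I²R for the load.
I = ε / (r + R) = 12.0 / (0.0728 + 1.07) = 10.50 A
P_load = I² R = (10.50)² × 1.07 = 118.0 W

118 W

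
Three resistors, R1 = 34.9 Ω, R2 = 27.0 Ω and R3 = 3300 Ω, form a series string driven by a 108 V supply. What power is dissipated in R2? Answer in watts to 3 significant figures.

0.0279 W

The current is common to all series resistors; compute it, then apply P = I²R for the target.
R_total = 34.9 + 27.0 + 3300 = 3362 Ω
I = V / R_total = 108 / 3362 = 0.03212 A
P_R2 = I² × R2 = (0.03212)² × 27.0 = 0.02786 W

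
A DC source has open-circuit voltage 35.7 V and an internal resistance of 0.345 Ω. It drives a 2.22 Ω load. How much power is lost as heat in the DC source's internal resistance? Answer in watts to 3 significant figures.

66.8 W

Internal loss is I²r, with I set by the total series resistance r+R.
I = ε / (r + R) = 35.7 / (0.345 + 2.22) = 13.92 A
P_int = I² r = (13.92)² × 0.345 = 66.83 W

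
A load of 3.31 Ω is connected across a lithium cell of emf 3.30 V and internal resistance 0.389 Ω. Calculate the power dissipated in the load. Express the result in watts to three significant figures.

The internal resistance and the load are in series, so the same I flows through both; get I from ε/(r+R), then I²R for the load.
I = ε / (r + R) = 3.30 / (0.389 + 3.31) = 0.8921 A
P_load = I² R = (0.8921)² × 3.31 = 2.634 W

2.63 W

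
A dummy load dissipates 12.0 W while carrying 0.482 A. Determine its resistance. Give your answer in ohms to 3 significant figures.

Rearranging the power relation for the two known quantities gives R = P / I².
R = 12.0 / (0.4820)² = 51.65 Ω

51.7 Ω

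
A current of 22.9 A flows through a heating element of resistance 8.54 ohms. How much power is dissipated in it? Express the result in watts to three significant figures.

With I and R stated, P = I²R applies in one step.
P = (22.90 A)² × 8.54 Ω = 4478 W

4480 W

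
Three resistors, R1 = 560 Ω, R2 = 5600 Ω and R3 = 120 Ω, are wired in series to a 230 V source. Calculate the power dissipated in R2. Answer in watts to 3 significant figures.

7.51 W

The current is common to all series resistors; compute it, then apply P = I²R for the target.
R_total = 560 + 5600 + 120 = 6280 Ω
I = V / R_total = 230 / 6280 = 0.03662 A
P_R2 = I² × R2 = (0.03662)² × 5600 = 7.511 W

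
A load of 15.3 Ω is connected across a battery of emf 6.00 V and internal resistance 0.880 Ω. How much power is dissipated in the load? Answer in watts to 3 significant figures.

2.10 W

With r and R in series, I = ε/(r+R); the load dissipates I²R.
I = ε / (r + R) = 6.00 / (0.880 + 15.3) = 0.3708 A
P_load = I² R = (0.3708)² × 15.3 = 2.104 W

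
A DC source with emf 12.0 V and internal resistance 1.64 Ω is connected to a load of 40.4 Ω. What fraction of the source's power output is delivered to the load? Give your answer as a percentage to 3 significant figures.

96.1 %

Efficiency is P_load / P_total. With a series r and R sharing the same I, P = I²R for each, so η = R/(R+r).
η = R / (R + r) = 40.4 / (40.4 + 1.64) = 0.9610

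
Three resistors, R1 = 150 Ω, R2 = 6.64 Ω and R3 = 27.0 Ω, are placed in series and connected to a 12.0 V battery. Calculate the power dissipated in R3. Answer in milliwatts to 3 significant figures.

115 mW

Since the resistors are in series they all carry the loop current I = V/R_total; the power in any one is I²R.
R_total = 150 + 6.64 + 27.0 = 183.6 Ω
I = V / R_total = 12.0 / 183.6 = 0.06535 A
P_R3 = I² × R3 = (0.06535)² × 27.0 = 0.1153 W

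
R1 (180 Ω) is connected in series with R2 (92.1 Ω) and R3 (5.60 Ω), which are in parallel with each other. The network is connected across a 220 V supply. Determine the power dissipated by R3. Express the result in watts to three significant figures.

7.02 W

Reduce the parallel pair to R_p first; the network is then a simple series string.
R_p = (92.1×5.60)/(92.1+5.60) = 5.279 Ω
R_total = 180 + 5.279 = 185.3 Ω
I = V / R_total = 220 / 185.3 = 1.187 A
Voltage across the parallel pair: V_p = I × R_p = 1.187 × 5.279 = 6.268 V
R3 sees V_p directly, so P = V_p² / R3.
P_R3 = (6.268)² / 5.60 = 7.016 W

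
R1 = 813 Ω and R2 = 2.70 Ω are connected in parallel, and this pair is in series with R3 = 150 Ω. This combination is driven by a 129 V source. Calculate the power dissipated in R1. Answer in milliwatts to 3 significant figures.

Reduce the parallel combination to a single R_p; the circuit then becomes R_p in series with the remaining resistor.
R_p = (813×2.70)/(813+2.70) = 2.691 Ω
R_total = R_p + 150 = 2.691 + 150 = 152.7 Ω
I = V / R_total = 129 / 152.7 = 0.8448 A
Voltage across the parallel pair: V_p = I × R_p = 0.8448 × 2.691 = 2.274 V
R1 has V_p across it, so P = V_p²/R1.
P_R1 = (2.274)² / 813 = 0.006358 W

6.36 mW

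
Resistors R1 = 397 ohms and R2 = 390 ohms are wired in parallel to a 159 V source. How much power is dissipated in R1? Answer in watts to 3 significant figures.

63.7 W

R1 sits directly across the source, so P = V²/R with V = 159 V.
P_R1 = V² / R1 = (159)² / 397 Ω = 63.68 W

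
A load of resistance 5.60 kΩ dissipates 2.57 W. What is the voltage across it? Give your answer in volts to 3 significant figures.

The two known quantities fix the third via V = √(P R).
V = √(2.57 × 5600) = 120.0 V

120 V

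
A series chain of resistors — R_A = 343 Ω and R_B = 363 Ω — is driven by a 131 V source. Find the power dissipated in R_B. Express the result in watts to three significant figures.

The current is common to all series resistors; compute it, then apply P = I²R for the target.
R_total = 343 + 363 = 706.0 Ω
I = V / R_total = 131 / 706.0 = 0.1856 A
P_R_B = I² × R_B = (0.1856)² × 363 = 12.50 W

12.5 W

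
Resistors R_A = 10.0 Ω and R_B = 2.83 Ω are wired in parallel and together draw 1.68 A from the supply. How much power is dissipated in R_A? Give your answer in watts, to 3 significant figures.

1.37 W

We need the common branch voltage; get it from I_total × R_eq, then P = V²/R for the branch.
1/R_eq = 1/10.0 + 1/2.83 ⇒ R_eq = 2.206 Ω
V = I_total × R_eq = 1.680 × 2.206 = 3.706 V
P_R_A = V² / R_A = (3.706)² / 10.0 = 1.373 W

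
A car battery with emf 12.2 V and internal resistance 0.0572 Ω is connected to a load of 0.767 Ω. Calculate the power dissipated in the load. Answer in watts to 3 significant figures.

168 W

The internal resistance and the load are in series, so the same I flows through both; get I from ε/(r+R), then I²R for the load.
I = ε / (r + R) = 12.2 / (0.0572 + 0.767) = 14.80 A
P_load = I² R = (14.80)² × 0.767 = 168.1 W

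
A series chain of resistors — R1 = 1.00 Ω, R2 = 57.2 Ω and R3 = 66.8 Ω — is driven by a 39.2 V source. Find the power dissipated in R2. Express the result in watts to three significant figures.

5.63 W

Since the resistors are in series they all carry the loop current I = V/R_total; the power in any one is I²R.
R_total = 1.00 + 57.2 + 66.8 = 125.0 Ω
I = V / R_total = 39.2 / 125.0 = 0.3136 A
P_R2 = I² × R2 = (0.3136)² × 57.2 = 5.625 W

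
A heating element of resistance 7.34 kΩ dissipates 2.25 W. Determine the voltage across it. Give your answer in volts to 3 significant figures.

Rearranging the power relation for the two known quantities gives V = √(P R).
V = √(2.25 × 7340) = 128.5 V

129 V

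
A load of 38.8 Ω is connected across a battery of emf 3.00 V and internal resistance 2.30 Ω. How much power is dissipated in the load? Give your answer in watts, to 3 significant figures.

Load and internal resistance form a series loop — compute the loop current, then the load power via I²R.
I = ε / (r + R) = 3.00 / (2.30 + 38.8) = 0.07299 A
P_load = I² R = (0.07299)² × 38.8 = 0.2067 W

0.207 W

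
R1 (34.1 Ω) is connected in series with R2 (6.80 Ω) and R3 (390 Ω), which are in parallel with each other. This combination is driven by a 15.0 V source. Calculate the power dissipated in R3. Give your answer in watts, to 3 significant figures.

0.0155 W

Collapse R2‖R3 to a single equivalent, reducing the network to two series elements.
R_p = (6.80×390)/(6.80+390) = 6.683 Ω
R_total = 34.1 + 6.683 = 40.78 Ω
I = V / R_total = 15.0 / 40.78 = 0.3678 A
Voltage across the parallel pair: V_p = I × R_p = 0.3678 × 6.683 = 2.458 V
R3 sees V_p directly, so P = V_p² / R3.
P_R3 = (2.458)² / 390 = 0.01549 W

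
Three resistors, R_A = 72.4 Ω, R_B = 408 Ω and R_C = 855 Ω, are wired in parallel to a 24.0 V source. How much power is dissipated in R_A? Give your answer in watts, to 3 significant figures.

7.96 W

Each parallel branch sees the full supply voltage, so P = V²/R applies directly to the target branch.
P_R_A = V² / R_A = (24.0)² / 72.4 Ω = 7.956 W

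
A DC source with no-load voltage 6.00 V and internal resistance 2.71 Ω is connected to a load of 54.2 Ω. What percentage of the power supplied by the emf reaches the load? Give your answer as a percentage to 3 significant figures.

Both r and R carry the same current, so the power split is just the resistance split: η = R/(R+r).
η = R / (R + r) = 54.2 / (54.2 + 2.71) = 0.9524

95.2 %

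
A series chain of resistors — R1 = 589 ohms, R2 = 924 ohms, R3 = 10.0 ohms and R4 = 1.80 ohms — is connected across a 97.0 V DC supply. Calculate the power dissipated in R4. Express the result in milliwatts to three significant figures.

7.28 mW

Every series element carries the same I. Get I from the total resistance, then P = I² × R4.
R_total = 589 + 924 + 10.0 + 1.80 = 1525 Ω
I = V / R_total = 97.0 / 1525 = 0.06361 A
P_R4 = I² × R4 = (0.06361)² × 1.80 = 0.007284 W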